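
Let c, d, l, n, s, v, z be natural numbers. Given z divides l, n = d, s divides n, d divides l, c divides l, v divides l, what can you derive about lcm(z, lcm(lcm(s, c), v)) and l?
lcm(z, lcm(lcm(s, c), v)) divides l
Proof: n = d and s divides n, so s divides d. d divides l, so s divides l. From c divides l, lcm(s, c) divides l. Since v divides l, lcm(lcm(s, c), v) divides l. Since z divides l, lcm(z, lcm(lcm(s, c), v)) divides l.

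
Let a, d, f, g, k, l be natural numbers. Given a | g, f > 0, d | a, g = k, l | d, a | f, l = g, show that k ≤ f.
l = g and l | d, hence g | d. d | a, so g | a. From a | g, a = g. Since a | f, g | f. f > 0, so g ≤ f. g = k, so k ≤ f.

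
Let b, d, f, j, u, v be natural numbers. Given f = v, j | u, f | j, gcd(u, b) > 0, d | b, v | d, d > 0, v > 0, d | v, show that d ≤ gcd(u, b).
v | d and d > 0, so v ≤ d. Because d | v and v > 0, d ≤ v. v ≤ d, so v = d. f = v, so f = d. Because f | j and j | u, f | u. Since f = d, d | u. d | b, so d | gcd(u, b). Since gcd(u, b) > 0, d ≤ gcd(u, b).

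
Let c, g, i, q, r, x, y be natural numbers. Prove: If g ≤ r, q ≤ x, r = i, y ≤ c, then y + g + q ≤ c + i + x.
r = i and g ≤ r, hence g ≤ i. From y ≤ c, y + g ≤ c + i. Since q ≤ x, y + g + q ≤ c + i + x.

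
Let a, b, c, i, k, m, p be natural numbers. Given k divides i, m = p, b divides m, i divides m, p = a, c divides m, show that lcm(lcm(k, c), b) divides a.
k divides i and i divides m, so k divides m. c divides m, so lcm(k, c) divides m. b divides m, so lcm(lcm(k, c), b) divides m. Since m = p, lcm(lcm(k, c), b) divides p. p = a, so lcm(lcm(k, c), b) divides a.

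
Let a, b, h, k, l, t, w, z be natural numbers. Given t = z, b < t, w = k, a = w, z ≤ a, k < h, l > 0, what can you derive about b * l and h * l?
b * l < h * l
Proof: t = z and b < t, so b < z. a = w and w = k, therefore a = k. z ≤ a, so z ≤ k. Since b < z, b < k. k < h, so b < h. Since l > 0, b * l < h * l.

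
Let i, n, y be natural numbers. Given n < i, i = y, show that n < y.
i = y and n < i. By substitution, n < y.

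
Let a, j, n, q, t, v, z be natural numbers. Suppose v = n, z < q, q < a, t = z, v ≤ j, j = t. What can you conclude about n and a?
n < a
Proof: Because j = t and t = z, j = z. v ≤ j, so v ≤ z. v = n, so n ≤ z. From z < q and q < a, z < a. n ≤ z, so n < a.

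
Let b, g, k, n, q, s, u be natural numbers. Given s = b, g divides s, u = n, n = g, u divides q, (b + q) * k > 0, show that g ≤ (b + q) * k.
Because s = b and g divides s, g divides b. From u = n and n = g, u = g. Because u divides q, g divides q. Since g divides b, g divides b + q. Then g divides (b + q) * k. Since (b + q) * k > 0, g ≤ (b + q) * k.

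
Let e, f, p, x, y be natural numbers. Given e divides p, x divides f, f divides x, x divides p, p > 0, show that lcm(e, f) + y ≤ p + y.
Since x divides f and f divides x, x = f. Since x divides p, f divides p. Because e divides p, lcm(e, f) divides p. Since p > 0, lcm(e, f) ≤ p. Then lcm(e, f) + y ≤ p + y.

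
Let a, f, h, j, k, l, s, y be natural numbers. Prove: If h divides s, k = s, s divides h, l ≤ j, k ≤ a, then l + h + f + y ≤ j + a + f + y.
Since s divides h and h divides s, s = h. k = s, so k = h. Since k ≤ a, h ≤ a. Then h + f ≤ a + f. Because l ≤ j, l + h + f ≤ j + a + f. Then l + h + f + y ≤ j + a + f + y.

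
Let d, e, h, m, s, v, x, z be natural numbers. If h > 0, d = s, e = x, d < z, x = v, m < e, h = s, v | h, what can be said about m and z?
m < z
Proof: From e = x and x = v, e = v. m < e, so m < v. Because v | h and h > 0, v ≤ h. m < v, so m < h. h = s, so m < s. Since d = s and d < z, s < z. m < s, so m < z.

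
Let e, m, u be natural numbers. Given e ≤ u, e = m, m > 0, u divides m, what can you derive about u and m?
u = m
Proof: u divides m and m > 0, so u ≤ m. Because e = m and e ≤ u, m ≤ u. Since u ≤ m, u = m.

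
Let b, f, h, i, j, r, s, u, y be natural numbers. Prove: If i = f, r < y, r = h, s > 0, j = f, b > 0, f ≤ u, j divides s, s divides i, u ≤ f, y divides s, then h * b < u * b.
i = f and s divides i, therefore s divides f. Since j = f and j divides s, f divides s. s divides f, so s = f. f ≤ u and u ≤ f, thus f = u. s = f, so s = u. r = h and r < y, thus h < y. y divides s and s > 0, so y ≤ s. h < y, so h < s. Since s = u, h < u. Combined with b > 0, by multiplying by a positive, h * b < u * b.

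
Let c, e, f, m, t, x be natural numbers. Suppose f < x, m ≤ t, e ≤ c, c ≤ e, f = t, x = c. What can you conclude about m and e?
m < e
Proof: c ≤ e and e ≤ c, thus c = e. Since x = c, x = e. From f = t and f < x, t < x. Since m ≤ t, m < x. x = e, so m < e.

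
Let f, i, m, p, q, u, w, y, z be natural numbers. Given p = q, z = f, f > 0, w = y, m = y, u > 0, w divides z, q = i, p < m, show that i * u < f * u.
p = q and q = i, so p = i. p < m, so i < m. From m = y, i < y. Because w = y and w divides z, y divides z. z = f, so y divides f. Since f > 0, y ≤ f. Since i < y, i < f. Combining with u > 0, by multiplying by a positive, i * u < f * u.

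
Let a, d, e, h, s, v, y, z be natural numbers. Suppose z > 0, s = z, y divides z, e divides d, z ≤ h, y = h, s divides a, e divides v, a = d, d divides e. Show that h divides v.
From y = h and y divides z, h divides z. z > 0, so h ≤ z. z ≤ h, so z = h. Since s = z, s = h. a = d and s divides a, so s divides d. Since s = h, h divides d. e divides d and d divides e, therefore e = d. Since e divides v, d divides v. h divides d, so h divides v.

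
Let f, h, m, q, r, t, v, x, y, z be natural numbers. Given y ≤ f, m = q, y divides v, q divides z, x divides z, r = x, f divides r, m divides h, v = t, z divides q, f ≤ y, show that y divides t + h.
v = t and y divides v, therefore y divides t. f ≤ y and y ≤ f, therefore f = y. r = x and f divides r, hence f divides x. Since f = y, y divides x. x divides z, so y divides z. q divides z and z divides q, so q = z. m = q, so m = z. Since m divides h, z divides h. y divides z, so y divides h. Since y divides t, y divides t + h.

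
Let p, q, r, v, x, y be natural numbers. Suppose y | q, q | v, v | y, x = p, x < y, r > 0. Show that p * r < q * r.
Because q | v and v | y, q | y. Since y | q, y = q. Because x = p and x < y, p < y. Because y = q, p < q. r > 0, so p * r < q * r.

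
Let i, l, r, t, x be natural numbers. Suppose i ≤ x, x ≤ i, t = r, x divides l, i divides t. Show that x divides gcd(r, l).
i ≤ x and x ≤ i, thus i = x. Since i divides t, x divides t. t = r, so x divides r. x divides l, so x divides gcd(r, l).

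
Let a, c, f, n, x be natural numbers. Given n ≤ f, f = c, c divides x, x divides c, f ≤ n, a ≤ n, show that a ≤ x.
n ≤ f and f ≤ n, thus n = f. f = c, so n = c. Because c divides x and x divides c, c = x. Since n = c, n = x. Since a ≤ n, a ≤ x.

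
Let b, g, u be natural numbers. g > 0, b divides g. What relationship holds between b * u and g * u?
b * u ≤ g * u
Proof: Because b divides g and g > 0, b ≤ g. By multiplying by a non-negative, b * u ≤ g * u.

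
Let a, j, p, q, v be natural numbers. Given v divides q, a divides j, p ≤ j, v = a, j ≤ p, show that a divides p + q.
Since j ≤ p and p ≤ j, j = p. Since a divides j, a divides p. Because v = a and v divides q, a divides q. From a divides p, a divides p + q.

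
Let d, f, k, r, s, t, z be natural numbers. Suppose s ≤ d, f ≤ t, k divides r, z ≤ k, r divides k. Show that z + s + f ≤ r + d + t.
Because k divides r and r divides k, k = r. Since z ≤ k, z ≤ r. Because s ≤ d, z + s ≤ r + d. f ≤ t, so z + s + f ≤ r + d + t.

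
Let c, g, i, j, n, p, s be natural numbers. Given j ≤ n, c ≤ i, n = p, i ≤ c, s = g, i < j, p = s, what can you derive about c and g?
c < g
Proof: i ≤ c and c ≤ i, therefore i = c. i < j, so c < j. p = s and s = g, therefore p = g. n = p and j ≤ n, hence j ≤ p. From p = g, j ≤ g. Since c < j, c < g.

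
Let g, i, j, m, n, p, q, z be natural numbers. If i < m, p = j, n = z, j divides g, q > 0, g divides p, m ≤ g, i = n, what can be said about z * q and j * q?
z * q < j * q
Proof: i = n and n = z, therefore i = z. Since p = j and g divides p, g divides j. Since j divides g, g = j. i < m and m ≤ g, thus i < g. Since g = j, i < j. i = z, so z < j. Since q > 0, by multiplying by a positive, z * q < j * q.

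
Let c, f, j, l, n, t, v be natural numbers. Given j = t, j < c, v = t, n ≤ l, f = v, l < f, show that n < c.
f = v and v = t, thus f = t. Since l < f, l < t. j = t and j < c, hence t < c. l < t, so l < c. Because n ≤ l, n < c.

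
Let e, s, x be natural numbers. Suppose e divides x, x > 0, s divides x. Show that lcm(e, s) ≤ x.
e divides x and s divides x, hence lcm(e, s) divides x. Because x > 0, lcm(e, s) ≤ x.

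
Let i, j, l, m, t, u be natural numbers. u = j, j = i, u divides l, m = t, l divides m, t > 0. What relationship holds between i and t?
i ≤ t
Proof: Since u = j and j = i, u = i. From m = t and l divides m, l divides t. u divides l, so u divides t. Because t > 0, u ≤ t. From u = i, i ≤ t.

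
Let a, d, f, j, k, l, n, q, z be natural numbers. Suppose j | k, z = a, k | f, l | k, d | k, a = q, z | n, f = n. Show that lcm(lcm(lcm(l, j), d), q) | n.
From l | k and j | k, lcm(l, j) | k. From d | k, lcm(lcm(l, j), d) | k. f = n and k | f, thus k | n. From lcm(lcm(l, j), d) | k, lcm(lcm(l, j), d) | n. z = a and a = q, thus z = q. z | n, so q | n. lcm(lcm(l, j), d) | n, so lcm(lcm(lcm(l, j), d), q) | n.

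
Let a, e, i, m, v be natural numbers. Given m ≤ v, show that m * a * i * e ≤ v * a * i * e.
From m ≤ v, by multiplying by a non-negative, m * a ≤ v * a. By multiplying by a non-negative, m * a * i ≤ v * a * i. By multiplying by a non-negative, m * a * i * e ≤ v * a * i * e.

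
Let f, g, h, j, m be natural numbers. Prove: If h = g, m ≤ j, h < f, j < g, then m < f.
m ≤ j and j < g, so m < g. Because h = g and h < f, g < f. m < g, so m < f.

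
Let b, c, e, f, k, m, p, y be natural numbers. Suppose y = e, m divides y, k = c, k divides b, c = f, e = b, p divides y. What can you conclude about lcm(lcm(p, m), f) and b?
lcm(lcm(p, m), f) divides b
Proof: y = e and e = b, so y = b. p divides y and m divides y, so lcm(p, m) divides y. Since y = b, lcm(p, m) divides b. k = c and c = f, therefore k = f. From k divides b, f divides b. Since lcm(p, m) divides b, lcm(lcm(p, m), f) divides b.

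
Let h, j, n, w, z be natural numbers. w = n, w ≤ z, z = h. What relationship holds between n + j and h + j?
n + j ≤ h + j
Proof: Since z = h and w ≤ z, w ≤ h. Because w = n, n ≤ h. Then n + j ≤ h + j.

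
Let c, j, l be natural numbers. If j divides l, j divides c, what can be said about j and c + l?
j divides c + l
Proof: j divides c and j divides l. By divisibility of sums, j divides c + l.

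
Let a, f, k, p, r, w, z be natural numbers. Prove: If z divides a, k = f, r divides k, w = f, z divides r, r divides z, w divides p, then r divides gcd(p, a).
k = f and r divides k, hence r divides f. Since w = f and w divides p, f divides p. r divides f, so r divides p. Because z divides r and r divides z, z = r. Because z divides a, r divides a. Since r divides p, r divides gcd(p, a).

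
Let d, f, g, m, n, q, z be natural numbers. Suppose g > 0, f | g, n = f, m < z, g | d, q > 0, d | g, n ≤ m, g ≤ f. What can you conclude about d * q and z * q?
d * q < z * q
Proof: f | g and g > 0, therefore f ≤ g. g ≤ f, so f = g. g | d and d | g, thus g = d. f = g, so f = d. Since n = f, n = d. n ≤ m and m < z, therefore n < z. n = d, so d < z. q > 0, so d * q < z * q.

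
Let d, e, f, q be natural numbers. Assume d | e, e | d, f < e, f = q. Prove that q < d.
Because e | d and d | e, e = d. From f = q and f < e, q < e. e = d, so q < d.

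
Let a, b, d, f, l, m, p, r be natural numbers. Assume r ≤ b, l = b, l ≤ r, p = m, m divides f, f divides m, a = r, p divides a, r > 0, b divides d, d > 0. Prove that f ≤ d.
Since l = b and l ≤ r, b ≤ r. Since r ≤ b, r = b. m divides f and f divides m, thus m = f. p = m, so p = f. a = r and p divides a, hence p divides r. Since p = f, f divides r. Since r > 0, f ≤ r. Since r = b, f ≤ b. From b divides d and d > 0, b ≤ d. Since f ≤ b, f ≤ d.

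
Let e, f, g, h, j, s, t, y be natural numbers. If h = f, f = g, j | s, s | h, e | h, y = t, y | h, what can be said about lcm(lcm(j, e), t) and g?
lcm(lcm(j, e), t) | g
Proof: From h = f and f = g, h = g. j | s and s | h, hence j | h. e | h, so lcm(j, e) | h. Because y = t and y | h, t | h. From lcm(j, e) | h, lcm(lcm(j, e), t) | h. h = g, so lcm(lcm(j, e), t) | g.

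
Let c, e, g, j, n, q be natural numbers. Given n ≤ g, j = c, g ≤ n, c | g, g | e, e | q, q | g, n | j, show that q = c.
g | e and e | q, so g | q. From q | g, q = g. n ≤ g and g ≤ n, thus n = g. n | j, so g | j. j = c, so g | c. c | g, so g = c. Since q = g, q = c.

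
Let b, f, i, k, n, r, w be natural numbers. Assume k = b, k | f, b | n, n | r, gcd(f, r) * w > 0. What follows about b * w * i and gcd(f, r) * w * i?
b * w * i ≤ gcd(f, r) * w * i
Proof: Because k = b and k | f, b | f. b | n and n | r, thus b | r. b | f, so b | gcd(f, r). Then b * w | gcd(f, r) * w. gcd(f, r) * w > 0, so b * w ≤ gcd(f, r) * w. Then b * w * i ≤ gcd(f, r) * w * i.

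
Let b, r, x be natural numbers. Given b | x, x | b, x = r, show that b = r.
Because b | x and x | b, b = x. Since x = r, b = r.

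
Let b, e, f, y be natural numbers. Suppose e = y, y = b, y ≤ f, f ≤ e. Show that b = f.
e = y and f ≤ e, so f ≤ y. Since y ≤ f, f = y. From y = b, f = b. Then b = f.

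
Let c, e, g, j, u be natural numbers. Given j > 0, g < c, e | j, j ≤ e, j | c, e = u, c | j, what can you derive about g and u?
g < u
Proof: Since e | j and j > 0, e ≤ j. Because j ≤ e, j = e. Since e = u, j = u. c | j and j | c, hence c = j. g < c, so g < j. Since j = u, g < u.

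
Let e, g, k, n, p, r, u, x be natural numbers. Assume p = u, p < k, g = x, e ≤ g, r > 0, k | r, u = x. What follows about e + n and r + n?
e + n < r + n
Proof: Since g = x and e ≤ g, e ≤ x. Since p = u and u = x, p = x. k | r and r > 0, hence k ≤ r. p < k, so p < r. From p = x, x < r. Since e ≤ x, e < r. Then e + n < r + n.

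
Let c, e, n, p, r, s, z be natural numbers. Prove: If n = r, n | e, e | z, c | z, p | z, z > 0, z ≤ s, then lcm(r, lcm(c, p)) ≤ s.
n = r and n | e, hence r | e. Since e | z, r | z. c | z and p | z, therefore lcm(c, p) | z. r | z, so lcm(r, lcm(c, p)) | z. Since z > 0, lcm(r, lcm(c, p)) ≤ z. z ≤ s, so lcm(r, lcm(c, p)) ≤ s.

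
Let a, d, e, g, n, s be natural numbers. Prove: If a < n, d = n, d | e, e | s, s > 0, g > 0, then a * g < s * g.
d | e and e | s, thus d | s. d = n, so n | s. Since s > 0, n ≤ s. Since a < n, a < s. g > 0, so a * g < s * g.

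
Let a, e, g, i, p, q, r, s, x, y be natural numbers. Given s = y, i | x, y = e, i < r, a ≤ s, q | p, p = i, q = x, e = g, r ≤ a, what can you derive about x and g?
x < g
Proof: From s = y and y = e, s = e. e = g, so s = g. Since q = x and q | p, x | p. p = i, so x | i. Since i | x, i = x. i < r and r ≤ a, hence i < a. a ≤ s, so i < s. i = x, so x < s. s = g, so x < g.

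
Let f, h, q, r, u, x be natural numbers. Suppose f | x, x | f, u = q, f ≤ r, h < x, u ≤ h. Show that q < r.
From u ≤ h and h < x, u < x. f | x and x | f, so f = x. f ≤ r, so x ≤ r. From u < x, u < r. Since u = q, q < r.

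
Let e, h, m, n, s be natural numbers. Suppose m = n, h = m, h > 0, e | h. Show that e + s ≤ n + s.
From h = m and m = n, h = n. e | h and h > 0, thus e ≤ h. h = n, so e ≤ n. Then e + s ≤ n + s.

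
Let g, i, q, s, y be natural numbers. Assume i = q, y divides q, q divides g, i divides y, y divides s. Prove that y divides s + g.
Because i = q and i divides y, q divides y. Since y divides q, q = y. Because q divides g, y divides g. From y divides s, y divides s + g.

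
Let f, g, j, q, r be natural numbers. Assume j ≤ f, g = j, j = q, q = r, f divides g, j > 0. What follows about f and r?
f = r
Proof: Since g = j and f divides g, f divides j. From j > 0, f ≤ j. Because j ≤ f, f = j. j = q, so f = q. Since q = r, f = r.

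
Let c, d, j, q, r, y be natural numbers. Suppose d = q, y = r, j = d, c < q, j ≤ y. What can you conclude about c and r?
c < r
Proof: j = d and d = q, thus j = q. y = r and j ≤ y, thus j ≤ r. j = q, so q ≤ r. c < q, so c < r.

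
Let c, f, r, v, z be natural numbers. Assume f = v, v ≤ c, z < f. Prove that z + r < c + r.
f = v and z < f, hence z < v. v ≤ c, so z < c. Then z + r < c + r.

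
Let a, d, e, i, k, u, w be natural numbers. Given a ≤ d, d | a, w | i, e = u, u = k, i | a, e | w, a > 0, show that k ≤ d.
d | a and a > 0, therefore d ≤ a. a ≤ d, so a = d. Since e = u and u = k, e = k. e | w and w | i, hence e | i. e = k, so k | i. Since i | a, k | a. a > 0, so k ≤ a. Since a = d, k ≤ d.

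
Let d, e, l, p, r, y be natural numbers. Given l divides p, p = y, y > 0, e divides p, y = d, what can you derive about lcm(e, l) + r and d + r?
lcm(e, l) + r ≤ d + r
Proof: e divides p and l divides p, so lcm(e, l) divides p. p = y, so lcm(e, l) divides y. y > 0, so lcm(e, l) ≤ y. y = d, so lcm(e, l) ≤ d. Then lcm(e, l) + r ≤ d + r.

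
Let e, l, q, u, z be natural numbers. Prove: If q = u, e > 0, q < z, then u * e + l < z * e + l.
Since q = u and q < z, u < z. e > 0, so u * e < z * e. Then u * e + l < z * e + l.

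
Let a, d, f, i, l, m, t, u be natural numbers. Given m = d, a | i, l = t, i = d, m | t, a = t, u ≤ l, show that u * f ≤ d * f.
Since i = d and a | i, a | d. Since a = t, t | d. m = d and m | t, therefore d | t. t | d, so t = d. l = t, so l = d. u ≤ l, so u ≤ d. Then u * f ≤ d * f.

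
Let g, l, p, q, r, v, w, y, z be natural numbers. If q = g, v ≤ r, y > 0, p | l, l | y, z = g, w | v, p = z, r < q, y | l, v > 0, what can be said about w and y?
w < y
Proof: From w | v and v > 0, w ≤ v. v ≤ r and r < q, thus v < q. Since q = g, v < g. p = z and z = g, therefore p = g. Because l | y and y | l, l = y. Since p | l, p | y. Since p = g, g | y. Since y > 0, g ≤ y. Since v < g, v < y. Because w ≤ v, w < y.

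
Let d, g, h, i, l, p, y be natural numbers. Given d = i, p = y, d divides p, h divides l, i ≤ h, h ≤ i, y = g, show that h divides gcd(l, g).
Because i ≤ h and h ≤ i, i = h. d = i, so d = h. p = y and d divides p, hence d divides y. Since y = g, d divides g. Because d = h, h divides g. Because h divides l, h divides gcd(l, g).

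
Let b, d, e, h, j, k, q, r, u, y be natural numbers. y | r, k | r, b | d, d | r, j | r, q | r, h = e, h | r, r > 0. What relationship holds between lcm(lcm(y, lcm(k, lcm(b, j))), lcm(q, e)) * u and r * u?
lcm(lcm(y, lcm(k, lcm(b, j))), lcm(q, e)) * u ≤ r * u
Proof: b | d and d | r, so b | r. Since j | r, lcm(b, j) | r. From k | r, lcm(k, lcm(b, j)) | r. Since y | r, lcm(y, lcm(k, lcm(b, j))) | r. h = e and h | r, thus e | r. Since q | r, lcm(q, e) | r. lcm(y, lcm(k, lcm(b, j))) | r, so lcm(lcm(y, lcm(k, lcm(b, j))), lcm(q, e)) | r. r > 0, so lcm(lcm(y, lcm(k, lcm(b, j))), lcm(q, e)) ≤ r. Then lcm(lcm(y, lcm(k, lcm(b, j))), lcm(q, e)) * u ≤ r * u.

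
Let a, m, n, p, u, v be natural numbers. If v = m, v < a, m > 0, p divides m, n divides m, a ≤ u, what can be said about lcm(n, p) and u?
lcm(n, p) < u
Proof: n divides m and p divides m, thus lcm(n, p) divides m. From m > 0, lcm(n, p) ≤ m. v < a and a ≤ u, therefore v < u. Since v = m, m < u. From lcm(n, p) ≤ m, lcm(n, p) < u.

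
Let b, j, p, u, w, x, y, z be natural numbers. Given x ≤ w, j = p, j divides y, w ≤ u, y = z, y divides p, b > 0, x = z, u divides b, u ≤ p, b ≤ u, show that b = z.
From u divides b and b > 0, u ≤ b. b ≤ u, so b = u. j = p and j divides y, hence p divides y. Because y divides p, p = y. From y = z, p = z. u ≤ p, so u ≤ z. x ≤ w and w ≤ u, hence x ≤ u. From x = z, z ≤ u. u ≤ z, so u = z. Since b = u, b = z.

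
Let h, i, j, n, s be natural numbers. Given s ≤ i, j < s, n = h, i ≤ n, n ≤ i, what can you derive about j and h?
j < h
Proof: i ≤ n and n ≤ i, therefore i = n. Because n = h, i = h. s ≤ i, so s ≤ h. Since j < s, j < h.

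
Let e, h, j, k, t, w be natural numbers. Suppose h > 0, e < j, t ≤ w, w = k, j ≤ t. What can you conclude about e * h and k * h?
e * h < k * h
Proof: Because w = k and t ≤ w, t ≤ k. Because j ≤ t, j ≤ k. Because e < j, e < k. Since h > 0, e * h < k * h.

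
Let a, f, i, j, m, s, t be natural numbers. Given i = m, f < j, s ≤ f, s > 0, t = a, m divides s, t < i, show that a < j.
i = m and t < i, thus t < m. Since t = a, a < m. Because m divides s and s > 0, m ≤ s. a < m, so a < s. s ≤ f and f < j, so s < j. a < s, so a < j.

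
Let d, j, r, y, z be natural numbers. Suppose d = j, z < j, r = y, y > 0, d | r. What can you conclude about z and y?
z < y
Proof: r = y and d | r, thus d | y. d = j, so j | y. y > 0, so j ≤ y. z < j, so z < y.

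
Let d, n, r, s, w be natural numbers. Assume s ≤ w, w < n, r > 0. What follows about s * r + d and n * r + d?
s * r + d < n * r + d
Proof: s ≤ w and w < n, thus s < n. Combining with r > 0, by multiplying by a positive, s * r < n * r. Then s * r + d < n * r + d.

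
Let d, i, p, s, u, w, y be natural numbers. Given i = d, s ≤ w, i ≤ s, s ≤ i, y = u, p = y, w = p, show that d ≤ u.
From w = p and p = y, w = y. y = u, so w = u. From s ≤ i and i ≤ s, s = i. s ≤ w, so i ≤ w. Because i = d, d ≤ w. w = u, so d ≤ u.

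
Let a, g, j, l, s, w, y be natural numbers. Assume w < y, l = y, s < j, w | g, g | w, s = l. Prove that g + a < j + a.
Because w | g and g | w, w = g. s = l and l = y, hence s = y. s < j, so y < j. Since w < y, w < j. w = g, so g < j. Then g + a < j + a.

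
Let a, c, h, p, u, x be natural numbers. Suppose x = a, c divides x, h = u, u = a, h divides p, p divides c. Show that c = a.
From x = a and c divides x, c divides a. h = u and u = a, hence h = a. Since h divides p, a divides p. p divides c, so a divides c. c divides a, so c = a.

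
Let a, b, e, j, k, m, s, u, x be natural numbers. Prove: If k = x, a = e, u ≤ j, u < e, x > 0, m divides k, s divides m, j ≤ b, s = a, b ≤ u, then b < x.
From u ≤ j and j ≤ b, u ≤ b. Since b ≤ u, u = b. u < e, so b < e. Because s divides m and m divides k, s divides k. k = x, so s divides x. Because s = a, a divides x. From a = e, e divides x. Since x > 0, e ≤ x. Since b < e, b < x.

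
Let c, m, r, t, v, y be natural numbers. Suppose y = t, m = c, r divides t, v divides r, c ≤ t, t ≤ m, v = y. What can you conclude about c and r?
c = r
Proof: m = c and t ≤ m, so t ≤ c. c ≤ t, so c = t. v = y and v divides r, so y divides r. Since y = t, t divides r. Since r divides t, t = r. Since c = t, c = r.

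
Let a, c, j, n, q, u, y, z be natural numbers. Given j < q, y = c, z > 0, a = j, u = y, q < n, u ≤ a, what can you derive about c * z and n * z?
c * z < n * z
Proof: Since u = y and y = c, u = c. a = j and u ≤ a, hence u ≤ j. Because j < q and q < n, j < n. u ≤ j, so u < n. u = c, so c < n. z > 0, so c * z < n * z.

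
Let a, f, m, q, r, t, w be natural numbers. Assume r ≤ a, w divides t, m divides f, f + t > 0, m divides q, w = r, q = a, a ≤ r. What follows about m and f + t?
m ≤ f + t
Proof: Since q = a and m divides q, m divides a. r ≤ a and a ≤ r, so r = a. w = r and w divides t, hence r divides t. r = a, so a divides t. Since m divides a, m divides t. m divides f, so m divides f + t. Because f + t > 0, m ≤ f + t.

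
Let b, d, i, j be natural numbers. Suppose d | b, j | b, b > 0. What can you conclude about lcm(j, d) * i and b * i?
lcm(j, d) * i ≤ b * i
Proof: j | b and d | b, therefore lcm(j, d) | b. b > 0, so lcm(j, d) ≤ b. Then lcm(j, d) * i ≤ b * i.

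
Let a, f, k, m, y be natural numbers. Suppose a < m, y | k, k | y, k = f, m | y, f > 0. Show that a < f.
From y | k and k | y, y = k. k = f, so y = f. Since m | y, m | f. Since f > 0, m ≤ f. a < m, so a < f.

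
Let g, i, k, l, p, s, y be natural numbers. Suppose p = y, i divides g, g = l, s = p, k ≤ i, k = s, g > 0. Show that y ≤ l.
Since k = s and s = p, k = p. p = y, so k = y. k ≤ i, so y ≤ i. i divides g and g > 0, so i ≤ g. Since y ≤ i, y ≤ g. g = l, so y ≤ l.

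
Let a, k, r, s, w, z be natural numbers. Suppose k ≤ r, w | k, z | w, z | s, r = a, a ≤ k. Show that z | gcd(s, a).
r = a and k ≤ r, hence k ≤ a. Since a ≤ k, k = a. z | w and w | k, hence z | k. Since k = a, z | a. Since z | s, z | gcd(s, a).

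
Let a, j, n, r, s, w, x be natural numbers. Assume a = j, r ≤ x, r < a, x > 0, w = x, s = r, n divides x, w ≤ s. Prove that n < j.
n divides x and x > 0, therefore n ≤ x. w = x and w ≤ s, so x ≤ s. Since s = r, x ≤ r. Since r ≤ x, r = x. r < a, so x < a. a = j, so x < j. n ≤ x, so n < j.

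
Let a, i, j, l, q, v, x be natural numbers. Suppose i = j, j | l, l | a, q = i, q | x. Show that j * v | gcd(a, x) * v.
j | l and l | a, therefore j | a. q = i and i = j, so q = j. Since q | x, j | x. Since j | a, j | gcd(a, x). Then j * v | gcd(a, x) * v.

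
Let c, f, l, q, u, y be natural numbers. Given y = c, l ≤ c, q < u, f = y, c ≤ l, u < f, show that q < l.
c ≤ l and l ≤ c, therefore c = l. Since y = c, y = l. From f = y and u < f, u < y. y = l, so u < l. q < u, so q < l.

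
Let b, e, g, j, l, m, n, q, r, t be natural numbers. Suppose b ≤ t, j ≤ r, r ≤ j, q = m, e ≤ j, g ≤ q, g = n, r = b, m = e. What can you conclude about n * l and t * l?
n * l ≤ t * l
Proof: q = m and m = e, thus q = e. Because g = n and g ≤ q, n ≤ q. Since q = e, n ≤ e. j ≤ r and r ≤ j, therefore j = r. Since r = b, j = b. From e ≤ j, e ≤ b. Since n ≤ e, n ≤ b. b ≤ t, so n ≤ t. Then n * l ≤ t * l.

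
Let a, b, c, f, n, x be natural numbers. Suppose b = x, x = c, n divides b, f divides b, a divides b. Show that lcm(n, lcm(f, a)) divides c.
From b = x and x = c, b = c. From f divides b and a divides b, lcm(f, a) divides b. Since n divides b, lcm(n, lcm(f, a)) divides b. Since b = c, lcm(n, lcm(f, a)) divides c.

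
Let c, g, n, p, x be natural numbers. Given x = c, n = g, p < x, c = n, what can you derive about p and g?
p < g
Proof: Since x = c and c = n, x = n. Since n = g, x = g. p < x, so p < g.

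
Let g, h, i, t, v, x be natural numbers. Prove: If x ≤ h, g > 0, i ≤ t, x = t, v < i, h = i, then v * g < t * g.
h = i and x ≤ h, therefore x ≤ i. Since x = t, t ≤ i. Since i ≤ t, i = t. Since v < i, v < t. Since g > 0, by multiplying by a positive, v * g < t * g.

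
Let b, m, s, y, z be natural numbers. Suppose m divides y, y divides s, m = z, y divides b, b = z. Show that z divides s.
Because b = z and y divides b, y divides z. m = z and m divides y, therefore z divides y. y divides z, so y = z. Since y divides s, z divides s.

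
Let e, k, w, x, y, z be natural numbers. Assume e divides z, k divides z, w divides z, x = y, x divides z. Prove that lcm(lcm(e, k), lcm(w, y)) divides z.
Because e divides z and k divides z, lcm(e, k) divides z. Since x = y and x divides z, y divides z. From w divides z, lcm(w, y) divides z. Since lcm(e, k) divides z, lcm(lcm(e, k), lcm(w, y)) divides z.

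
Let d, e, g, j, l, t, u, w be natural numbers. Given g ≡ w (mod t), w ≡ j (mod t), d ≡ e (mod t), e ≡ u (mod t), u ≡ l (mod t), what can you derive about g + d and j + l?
g + d ≡ j + l (mod t)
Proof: g ≡ w (mod t) and w ≡ j (mod t), therefore g ≡ j (mod t). d ≡ e (mod t) and e ≡ u (mod t), therefore d ≡ u (mod t). Since u ≡ l (mod t), d ≡ l (mod t). Since g ≡ j (mod t), g + d ≡ j + l (mod t).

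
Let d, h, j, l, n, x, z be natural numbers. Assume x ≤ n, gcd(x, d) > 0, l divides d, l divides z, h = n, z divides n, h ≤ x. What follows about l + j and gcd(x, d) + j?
l + j ≤ gcd(x, d) + j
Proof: Because h = n and h ≤ x, n ≤ x. Since x ≤ n, n = x. l divides z and z divides n, so l divides n. n = x, so l divides x. Since l divides d, l divides gcd(x, d). gcd(x, d) > 0, so l ≤ gcd(x, d). Then l + j ≤ gcd(x, d) + j.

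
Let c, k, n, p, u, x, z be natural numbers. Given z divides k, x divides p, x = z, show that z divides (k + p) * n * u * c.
x = z and x divides p, so z divides p. Since z divides k, z divides k + p. Then z divides (k + p) * n. Then z divides (k + p) * n * u. Then z divides (k + p) * n * u * c.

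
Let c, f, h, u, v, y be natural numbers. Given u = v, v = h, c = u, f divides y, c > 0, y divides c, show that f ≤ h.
c = u and u = v, so c = v. Because v = h, c = h. From f divides y and y divides c, f divides c. c > 0, so f ≤ c. c = h, so f ≤ h.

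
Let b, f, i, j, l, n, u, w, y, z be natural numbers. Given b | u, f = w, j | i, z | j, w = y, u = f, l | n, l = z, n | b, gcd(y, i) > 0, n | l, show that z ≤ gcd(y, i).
Since n | l and l | n, n = l. n | b, so l | b. l = z, so z | b. From f = w and w = y, f = y. Since u = f and b | u, b | f. f = y, so b | y. Since z | b, z | y. Since z | j and j | i, z | i. Since z | y, z | gcd(y, i). Since gcd(y, i) > 0, z ≤ gcd(y, i).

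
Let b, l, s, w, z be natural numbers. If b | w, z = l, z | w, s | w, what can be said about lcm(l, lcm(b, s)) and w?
lcm(l, lcm(b, s)) | w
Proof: Because z = l and z | w, l | w. Because b | w and s | w, lcm(b, s) | w. Since l | w, lcm(l, lcm(b, s)) | w.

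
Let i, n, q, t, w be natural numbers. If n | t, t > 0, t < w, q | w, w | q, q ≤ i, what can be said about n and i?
n < i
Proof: n | t and t > 0, therefore n ≤ t. q | w and w | q, so q = w. q ≤ i, so w ≤ i. t < w, so t < i. Since n ≤ t, n < i.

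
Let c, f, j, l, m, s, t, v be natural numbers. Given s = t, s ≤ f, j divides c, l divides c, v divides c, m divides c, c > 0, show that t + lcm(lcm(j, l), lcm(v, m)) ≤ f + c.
s = t and s ≤ f, so t ≤ f. j divides c and l divides c, thus lcm(j, l) divides c. v divides c and m divides c, thus lcm(v, m) divides c. Because lcm(j, l) divides c, lcm(lcm(j, l), lcm(v, m)) divides c. c > 0, so lcm(lcm(j, l), lcm(v, m)) ≤ c. Since t ≤ f, t + lcm(lcm(j, l), lcm(v, m)) ≤ f + c.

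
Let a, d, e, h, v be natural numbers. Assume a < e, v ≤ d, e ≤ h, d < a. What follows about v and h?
v < h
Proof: d < a and a < e, thus d < e. From e ≤ h, d < h. v ≤ d, so v < h.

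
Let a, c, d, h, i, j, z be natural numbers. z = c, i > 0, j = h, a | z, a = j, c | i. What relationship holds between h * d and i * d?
h * d ≤ i * d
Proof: From z = c and a | z, a | c. Because a = j, j | c. c | i, so j | i. Since i > 0, j ≤ i. Since j = h, h ≤ i. Then h * d ≤ i * d.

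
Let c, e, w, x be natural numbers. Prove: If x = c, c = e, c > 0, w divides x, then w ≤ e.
Because x = c and w divides x, w divides c. Because c > 0, w ≤ c. Since c = e, w ≤ e.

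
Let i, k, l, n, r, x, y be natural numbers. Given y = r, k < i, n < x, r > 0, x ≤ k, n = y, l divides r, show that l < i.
From l divides r and r > 0, l ≤ r. Because n = y and y = r, n = r. n < x and x ≤ k, so n < k. n = r, so r < k. l ≤ r, so l < k. From k < i, l < i.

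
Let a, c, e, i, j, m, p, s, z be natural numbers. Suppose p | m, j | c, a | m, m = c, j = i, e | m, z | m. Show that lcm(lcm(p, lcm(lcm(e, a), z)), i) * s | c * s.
e | m and a | m, thus lcm(e, a) | m. z | m, so lcm(lcm(e, a), z) | m. Since p | m, lcm(p, lcm(lcm(e, a), z)) | m. Since m = c, lcm(p, lcm(lcm(e, a), z)) | c. j = i and j | c, thus i | c. lcm(p, lcm(lcm(e, a), z)) | c, so lcm(lcm(p, lcm(lcm(e, a), z)), i) | c. Then lcm(lcm(p, lcm(lcm(e, a), z)), i) * s | c * s.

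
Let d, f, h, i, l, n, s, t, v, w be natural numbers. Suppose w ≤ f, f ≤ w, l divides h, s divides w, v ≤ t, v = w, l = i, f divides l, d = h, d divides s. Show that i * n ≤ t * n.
f ≤ w and w ≤ f, so f = w. Since f divides l, w divides l. d = h and d divides s, so h divides s. Since l divides h, l divides s. s divides w, so l divides w. Since w divides l, w = l. Since l = i, w = i. v = w and v ≤ t, hence w ≤ t. Since w = i, i ≤ t. By multiplying by a non-negative, i * n ≤ t * n.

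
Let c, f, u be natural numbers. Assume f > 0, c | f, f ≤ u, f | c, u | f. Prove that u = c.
Since u | f and f > 0, u ≤ f. f ≤ u, so u = f. f | c and c | f, hence f = c. Since u = f, u = c.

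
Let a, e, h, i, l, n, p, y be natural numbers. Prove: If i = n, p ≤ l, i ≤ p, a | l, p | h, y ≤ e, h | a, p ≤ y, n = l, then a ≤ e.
From p | h and h | a, p | a. From i = n and n = l, i = l. i ≤ p, so l ≤ p. Since p ≤ l, l = p. Since a | l, a | p. p | a, so p = a. p ≤ y and y ≤ e, therefore p ≤ e. p = a, so a ≤ e.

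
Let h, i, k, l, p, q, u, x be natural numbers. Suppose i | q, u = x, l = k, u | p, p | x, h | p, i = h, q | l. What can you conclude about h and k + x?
h | k + x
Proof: i | q and q | l, hence i | l. Because i = h, h | l. Since l = k, h | k. From u = x and u | p, x | p. Since p | x, p = x. h | p, so h | x. Since h | k, h | k + x.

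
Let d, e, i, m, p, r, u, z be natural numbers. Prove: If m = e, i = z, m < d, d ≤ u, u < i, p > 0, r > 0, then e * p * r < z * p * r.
Since m < d and d ≤ u, m < u. From u < i, m < i. Since i = z, m < z. Since m = e, e < z. Combined with p > 0, by multiplying by a positive, e * p < z * p. From r > 0, by multiplying by a positive, e * p * r < z * p * r.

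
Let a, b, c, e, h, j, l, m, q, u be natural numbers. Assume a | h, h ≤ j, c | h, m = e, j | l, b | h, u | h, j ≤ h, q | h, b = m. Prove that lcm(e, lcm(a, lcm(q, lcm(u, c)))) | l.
From b = m and m = e, b = e. Since b | h, e | h. u | h and c | h, hence lcm(u, c) | h. Since q | h, lcm(q, lcm(u, c)) | h. Since a | h, lcm(a, lcm(q, lcm(u, c))) | h. e | h, so lcm(e, lcm(a, lcm(q, lcm(u, c)))) | h. j ≤ h and h ≤ j, thus j = h. Since j | l, h | l. lcm(e, lcm(a, lcm(q, lcm(u, c)))) | h, so lcm(e, lcm(a, lcm(q, lcm(u, c)))) | l.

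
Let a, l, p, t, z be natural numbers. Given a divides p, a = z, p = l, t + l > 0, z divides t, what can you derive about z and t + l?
z ≤ t + l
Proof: p = l and a divides p, therefore a divides l. Since a = z, z divides l. From z divides t, z divides t + l. Since t + l > 0, z ≤ t + l.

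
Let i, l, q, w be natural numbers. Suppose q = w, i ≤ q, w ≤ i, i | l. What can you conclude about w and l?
w | l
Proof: From q = w and i ≤ q, i ≤ w. Since w ≤ i, i = w. Because i | l, w | l.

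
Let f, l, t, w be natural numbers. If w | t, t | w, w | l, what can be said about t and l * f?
t | l * f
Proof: Because w | t and t | w, w = t. w | l, so t | l. Then t | l * f.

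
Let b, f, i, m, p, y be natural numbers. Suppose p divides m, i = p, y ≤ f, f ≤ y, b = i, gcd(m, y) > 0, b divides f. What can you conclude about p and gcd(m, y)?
p ≤ gcd(m, y)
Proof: f ≤ y and y ≤ f, thus f = y. b = i and b divides f, thus i divides f. f = y, so i divides y. Since i = p, p divides y. From p divides m, p divides gcd(m, y). gcd(m, y) > 0, so p ≤ gcd(m, y).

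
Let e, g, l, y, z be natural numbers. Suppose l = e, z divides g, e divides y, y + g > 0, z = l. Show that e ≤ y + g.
From z = l and l = e, z = e. Since z divides g, e divides g. e divides y, so e divides y + g. y + g > 0, so e ≤ y + g.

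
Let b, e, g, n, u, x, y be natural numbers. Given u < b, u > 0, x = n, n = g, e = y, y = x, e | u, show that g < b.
Because e = y and y = x, e = x. Since x = n, e = n. Since e | u, n | u. Since u > 0, n ≤ u. Since u < b, n < b. n = g, so g < b.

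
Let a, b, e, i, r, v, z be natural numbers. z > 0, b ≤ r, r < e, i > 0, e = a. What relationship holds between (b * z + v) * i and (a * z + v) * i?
(b * z + v) * i < (a * z + v) * i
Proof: b ≤ r and r < e, thus b < e. Since e = a, b < a. Combining with z > 0, by multiplying by a positive, b * z < a * z. Then b * z + v < a * z + v. Since i > 0, by multiplying by a positive, (b * z + v) * i < (a * z + v) * i.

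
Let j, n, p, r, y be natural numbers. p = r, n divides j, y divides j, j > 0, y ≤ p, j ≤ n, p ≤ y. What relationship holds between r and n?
r ≤ n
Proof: Since y ≤ p and p ≤ y, y = p. p = r, so y = r. Since n divides j and j > 0, n ≤ j. Since j ≤ n, j = n. y divides j and j > 0, so y ≤ j. Since j = n, y ≤ n. y = r, so r ≤ n.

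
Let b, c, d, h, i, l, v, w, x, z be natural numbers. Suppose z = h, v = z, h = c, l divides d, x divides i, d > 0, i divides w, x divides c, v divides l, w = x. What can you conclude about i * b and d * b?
i * b ≤ d * b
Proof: w = x and i divides w, hence i divides x. Since x divides i, x = i. v = z and z = h, so v = h. v divides l, so h divides l. Since h = c, c divides l. Since x divides c, x divides l. Since l divides d, x divides d. x = i, so i divides d. d > 0, so i ≤ d. By multiplying by a non-negative, i * b ≤ d * b.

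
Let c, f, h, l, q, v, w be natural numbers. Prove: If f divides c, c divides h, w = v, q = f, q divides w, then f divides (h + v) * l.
f divides c and c divides h, therefore f divides h. From q = f and q divides w, f divides w. w = v, so f divides v. f divides h, so f divides h + v. Then f divides (h + v) * l.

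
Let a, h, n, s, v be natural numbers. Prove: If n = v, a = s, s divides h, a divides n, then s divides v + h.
a = s and a divides n, therefore s divides n. Since n = v, s divides v. Because s divides h, s divides v + h.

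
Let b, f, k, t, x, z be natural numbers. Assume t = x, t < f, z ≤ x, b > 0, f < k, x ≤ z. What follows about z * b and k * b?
z * b < k * b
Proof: Because x ≤ z and z ≤ x, x = z. t = x, so t = z. t < f, so z < f. f < k, so z < k. Since b > 0, by multiplying by a positive, z * b < k * b.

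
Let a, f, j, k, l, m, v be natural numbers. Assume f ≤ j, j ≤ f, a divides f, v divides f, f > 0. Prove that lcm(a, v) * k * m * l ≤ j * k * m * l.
Because f ≤ j and j ≤ f, f = j. a divides f and v divides f, hence lcm(a, v) divides f. Since f > 0, lcm(a, v) ≤ f. Since f = j, lcm(a, v) ≤ j. By multiplying by a non-negative, lcm(a, v) * k ≤ j * k. By multiplying by a non-negative, lcm(a, v) * k * m ≤ j * k * m. By multiplying by a non-negative, lcm(a, v) * k * m * l ≤ j * k * m * l.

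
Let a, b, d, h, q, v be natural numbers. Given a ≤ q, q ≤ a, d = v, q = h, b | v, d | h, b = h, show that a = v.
Because a ≤ q and q ≤ a, a = q. q = h, so a = h. b = h and b | v, therefore h | v. d = v and d | h, hence v | h. h | v, so h = v. Since a = h, a = v.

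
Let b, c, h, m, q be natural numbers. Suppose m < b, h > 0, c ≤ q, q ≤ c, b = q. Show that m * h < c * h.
q ≤ c and c ≤ q, thus q = c. b = q, so b = c. Since m < b, m < c. Using h > 0 and multiplying by a positive, m * h < c * h.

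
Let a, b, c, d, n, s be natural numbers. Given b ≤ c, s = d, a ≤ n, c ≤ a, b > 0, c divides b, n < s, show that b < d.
From c divides b and b > 0, c ≤ b. From b ≤ c, c = b. Since c ≤ a and a ≤ n, c ≤ n. c = b, so b ≤ n. Because s = d and n < s, n < d. Since b ≤ n, b < d.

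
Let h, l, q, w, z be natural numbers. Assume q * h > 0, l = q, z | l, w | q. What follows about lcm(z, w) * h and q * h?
lcm(z, w) * h ≤ q * h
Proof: From l = q and z | l, z | q. Since w | q, lcm(z, w) | q. Then lcm(z, w) * h | q * h. Since q * h > 0, lcm(z, w) * h ≤ q * h.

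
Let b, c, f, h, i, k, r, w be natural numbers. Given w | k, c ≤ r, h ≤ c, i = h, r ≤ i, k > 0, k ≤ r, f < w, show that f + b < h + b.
i = h and r ≤ i, therefore r ≤ h. h ≤ c and c ≤ r, hence h ≤ r. Since r ≤ h, r = h. From w | k and k > 0, w ≤ k. Since f < w, f < k. Since k ≤ r, f < r. Since r = h, f < h. Then f + b < h + b.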